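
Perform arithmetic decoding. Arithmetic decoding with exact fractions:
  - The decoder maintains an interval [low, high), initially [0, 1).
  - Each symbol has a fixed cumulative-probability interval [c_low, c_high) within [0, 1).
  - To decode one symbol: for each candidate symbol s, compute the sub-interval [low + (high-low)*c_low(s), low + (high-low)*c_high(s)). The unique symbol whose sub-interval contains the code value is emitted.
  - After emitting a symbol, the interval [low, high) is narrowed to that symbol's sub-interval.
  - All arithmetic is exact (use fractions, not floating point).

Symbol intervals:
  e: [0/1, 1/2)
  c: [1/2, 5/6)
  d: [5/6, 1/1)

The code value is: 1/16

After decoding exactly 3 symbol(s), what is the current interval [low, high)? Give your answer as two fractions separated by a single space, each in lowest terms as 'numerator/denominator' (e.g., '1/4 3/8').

Step 1: interval [0/1, 1/1), width = 1/1 - 0/1 = 1/1
  'e': [0/1 + 1/1*0/1, 0/1 + 1/1*1/2) = [0/1, 1/2) <- contains code 1/16
  'c': [0/1 + 1/1*1/2, 0/1 + 1/1*5/6) = [1/2, 5/6)
  'd': [0/1 + 1/1*5/6, 0/1 + 1/1*1/1) = [5/6, 1/1)
  emit 'e', narrow to [0/1, 1/2)
Step 2: interval [0/1, 1/2), width = 1/2 - 0/1 = 1/2
  'e': [0/1 + 1/2*0/1, 0/1 + 1/2*1/2) = [0/1, 1/4) <- contains code 1/16
  'c': [0/1 + 1/2*1/2, 0/1 + 1/2*5/6) = [1/4, 5/12)
  'd': [0/1 + 1/2*5/6, 0/1 + 1/2*1/1) = [5/12, 1/2)
  emit 'e', narrow to [0/1, 1/4)
Step 3: interval [0/1, 1/4), width = 1/4 - 0/1 = 1/4
  'e': [0/1 + 1/4*0/1, 0/1 + 1/4*1/2) = [0/1, 1/8) <- contains code 1/16
  'c': [0/1 + 1/4*1/2, 0/1 + 1/4*5/6) = [1/8, 5/24)
  'd': [0/1 + 1/4*5/6, 0/1 + 1/4*1/1) = [5/24, 1/4)
  emit 'e', narrow to [0/1, 1/8)

Answer: 0/1 1/8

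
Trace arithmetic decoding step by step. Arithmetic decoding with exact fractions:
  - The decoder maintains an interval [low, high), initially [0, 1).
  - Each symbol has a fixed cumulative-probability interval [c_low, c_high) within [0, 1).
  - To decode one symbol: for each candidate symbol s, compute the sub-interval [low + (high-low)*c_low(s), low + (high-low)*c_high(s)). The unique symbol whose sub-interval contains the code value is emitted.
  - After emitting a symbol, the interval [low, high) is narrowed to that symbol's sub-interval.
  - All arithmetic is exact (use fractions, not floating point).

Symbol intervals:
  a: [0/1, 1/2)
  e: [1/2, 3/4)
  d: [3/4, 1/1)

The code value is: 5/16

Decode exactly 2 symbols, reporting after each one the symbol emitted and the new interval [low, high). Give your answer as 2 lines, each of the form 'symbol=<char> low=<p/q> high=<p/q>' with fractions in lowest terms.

Answer: symbol=a low=0/1 high=1/2
symbol=e low=1/4 high=3/8

Derivation:
Step 1: interval [0/1, 1/1), width = 1/1 - 0/1 = 1/1
  'a': [0/1 + 1/1*0/1, 0/1 + 1/1*1/2) = [0/1, 1/2) <- contains code 5/16
  'e': [0/1 + 1/1*1/2, 0/1 + 1/1*3/4) = [1/2, 3/4)
  'd': [0/1 + 1/1*3/4, 0/1 + 1/1*1/1) = [3/4, 1/1)
  emit 'a', narrow to [0/1, 1/2)
Step 2: interval [0/1, 1/2), width = 1/2 - 0/1 = 1/2
  'a': [0/1 + 1/2*0/1, 0/1 + 1/2*1/2) = [0/1, 1/4)
  'e': [0/1 + 1/2*1/2, 0/1 + 1/2*3/4) = [1/4, 3/8) <- contains code 5/16
  'd': [0/1 + 1/2*3/4, 0/1 + 1/2*1/1) = [3/8, 1/2)
  emit 'e', narrow to [1/4, 3/8)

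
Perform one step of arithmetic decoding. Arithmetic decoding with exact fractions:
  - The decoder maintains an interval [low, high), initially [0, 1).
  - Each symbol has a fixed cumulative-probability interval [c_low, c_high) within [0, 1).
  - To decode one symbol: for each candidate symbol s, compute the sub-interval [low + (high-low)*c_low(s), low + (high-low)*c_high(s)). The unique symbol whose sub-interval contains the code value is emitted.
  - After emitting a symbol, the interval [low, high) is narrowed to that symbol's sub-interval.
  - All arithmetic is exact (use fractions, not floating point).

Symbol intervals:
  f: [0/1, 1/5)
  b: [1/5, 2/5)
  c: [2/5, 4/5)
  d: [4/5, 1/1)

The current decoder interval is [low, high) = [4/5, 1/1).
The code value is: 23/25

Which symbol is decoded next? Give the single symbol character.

Answer: c

Derivation:
Interval width = high − low = 1/1 − 4/5 = 1/5
Scaled code = (code − low) / width = (23/25 − 4/5) / 1/5 = 3/5
  f: [0/1, 1/5) 
  b: [1/5, 2/5) 
  c: [2/5, 4/5) ← scaled code falls here ✓
  d: [4/5, 1/1) 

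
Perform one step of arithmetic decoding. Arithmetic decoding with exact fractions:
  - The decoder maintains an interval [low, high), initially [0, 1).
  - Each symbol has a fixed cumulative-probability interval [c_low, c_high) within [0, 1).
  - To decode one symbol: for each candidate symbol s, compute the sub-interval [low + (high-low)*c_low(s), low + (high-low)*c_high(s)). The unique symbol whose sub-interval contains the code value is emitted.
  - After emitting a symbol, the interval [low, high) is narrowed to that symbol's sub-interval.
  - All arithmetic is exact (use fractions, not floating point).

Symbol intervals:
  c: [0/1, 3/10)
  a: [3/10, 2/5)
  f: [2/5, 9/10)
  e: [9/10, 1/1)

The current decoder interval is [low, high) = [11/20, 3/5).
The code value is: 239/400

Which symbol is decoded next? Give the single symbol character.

Interval width = high − low = 3/5 − 11/20 = 1/20
Scaled code = (code − low) / width = (239/400 − 11/20) / 1/20 = 19/20
  c: [0/1, 3/10) 
  a: [3/10, 2/5) 
  f: [2/5, 9/10) 
  e: [9/10, 1/1) ← scaled code falls here ✓

Answer: e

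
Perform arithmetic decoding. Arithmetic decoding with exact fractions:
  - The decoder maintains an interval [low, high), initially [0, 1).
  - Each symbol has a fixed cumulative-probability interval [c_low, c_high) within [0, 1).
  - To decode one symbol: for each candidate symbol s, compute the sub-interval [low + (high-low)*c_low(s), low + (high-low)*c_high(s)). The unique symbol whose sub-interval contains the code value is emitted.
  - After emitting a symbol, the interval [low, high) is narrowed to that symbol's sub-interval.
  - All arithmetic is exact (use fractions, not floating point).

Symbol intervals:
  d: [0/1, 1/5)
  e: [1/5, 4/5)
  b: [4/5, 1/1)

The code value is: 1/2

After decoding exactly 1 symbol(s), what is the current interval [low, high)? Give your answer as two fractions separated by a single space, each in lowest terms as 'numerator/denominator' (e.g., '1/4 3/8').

Step 1: interval [0/1, 1/1), width = 1/1 - 0/1 = 1/1
  'd': [0/1 + 1/1*0/1, 0/1 + 1/1*1/5) = [0/1, 1/5)
  'e': [0/1 + 1/1*1/5, 0/1 + 1/1*4/5) = [1/5, 4/5) <- contains code 1/2
  'b': [0/1 + 1/1*4/5, 0/1 + 1/1*1/1) = [4/5, 1/1)
  emit 'e', narrow to [1/5, 4/5)

Answer: 1/5 4/5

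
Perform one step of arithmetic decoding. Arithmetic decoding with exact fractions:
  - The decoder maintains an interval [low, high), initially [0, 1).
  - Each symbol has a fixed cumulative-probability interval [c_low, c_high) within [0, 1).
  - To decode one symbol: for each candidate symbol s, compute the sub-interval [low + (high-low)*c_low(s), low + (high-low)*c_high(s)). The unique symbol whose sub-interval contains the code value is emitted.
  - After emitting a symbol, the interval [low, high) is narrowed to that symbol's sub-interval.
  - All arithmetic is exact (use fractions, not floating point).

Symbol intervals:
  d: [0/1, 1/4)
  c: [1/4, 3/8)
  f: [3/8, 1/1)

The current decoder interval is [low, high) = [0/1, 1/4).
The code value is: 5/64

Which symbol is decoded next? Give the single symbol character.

Answer: c

Derivation:
Interval width = high − low = 1/4 − 0/1 = 1/4
Scaled code = (code − low) / width = (5/64 − 0/1) / 1/4 = 5/16
  d: [0/1, 1/4) 
  c: [1/4, 3/8) ← scaled code falls here ✓
  f: [3/8, 1/1) 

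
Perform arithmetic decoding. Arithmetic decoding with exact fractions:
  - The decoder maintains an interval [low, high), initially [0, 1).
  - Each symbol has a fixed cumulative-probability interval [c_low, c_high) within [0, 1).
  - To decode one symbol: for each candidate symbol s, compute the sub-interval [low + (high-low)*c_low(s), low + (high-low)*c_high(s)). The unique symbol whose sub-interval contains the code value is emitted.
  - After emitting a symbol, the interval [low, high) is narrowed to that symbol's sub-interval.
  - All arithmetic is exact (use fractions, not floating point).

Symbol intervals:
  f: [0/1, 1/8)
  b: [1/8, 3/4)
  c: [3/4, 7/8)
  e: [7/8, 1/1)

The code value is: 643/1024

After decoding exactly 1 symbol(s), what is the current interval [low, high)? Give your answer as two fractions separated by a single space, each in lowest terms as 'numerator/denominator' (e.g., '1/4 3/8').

Answer: 1/8 3/4

Derivation:
Step 1: interval [0/1, 1/1), width = 1/1 - 0/1 = 1/1
  'f': [0/1 + 1/1*0/1, 0/1 + 1/1*1/8) = [0/1, 1/8)
  'b': [0/1 + 1/1*1/8, 0/1 + 1/1*3/4) = [1/8, 3/4) <- contains code 643/1024
  'c': [0/1 + 1/1*3/4, 0/1 + 1/1*7/8) = [3/4, 7/8)
  'e': [0/1 + 1/1*7/8, 0/1 + 1/1*1/1) = [7/8, 1/1)
  emit 'b', narrow to [1/8, 3/4)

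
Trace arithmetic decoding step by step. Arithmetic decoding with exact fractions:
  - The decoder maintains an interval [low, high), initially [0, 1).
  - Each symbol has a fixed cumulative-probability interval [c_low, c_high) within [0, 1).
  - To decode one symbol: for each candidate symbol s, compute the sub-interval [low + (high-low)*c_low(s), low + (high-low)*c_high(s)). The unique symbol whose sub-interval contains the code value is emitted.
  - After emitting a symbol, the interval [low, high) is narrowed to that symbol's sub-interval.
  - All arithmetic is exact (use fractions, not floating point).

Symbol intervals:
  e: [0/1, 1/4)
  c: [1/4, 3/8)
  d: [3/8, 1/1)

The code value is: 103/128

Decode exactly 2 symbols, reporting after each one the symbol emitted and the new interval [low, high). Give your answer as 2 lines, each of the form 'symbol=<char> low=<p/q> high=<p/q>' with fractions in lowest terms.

Step 1: interval [0/1, 1/1), width = 1/1 - 0/1 = 1/1
  'e': [0/1 + 1/1*0/1, 0/1 + 1/1*1/4) = [0/1, 1/4)
  'c': [0/1 + 1/1*1/4, 0/1 + 1/1*3/8) = [1/4, 3/8)
  'd': [0/1 + 1/1*3/8, 0/1 + 1/1*1/1) = [3/8, 1/1) <- contains code 103/128
  emit 'd', narrow to [3/8, 1/1)
Step 2: interval [3/8, 1/1), width = 1/1 - 3/8 = 5/8
  'e': [3/8 + 5/8*0/1, 3/8 + 5/8*1/4) = [3/8, 17/32)
  'c': [3/8 + 5/8*1/4, 3/8 + 5/8*3/8) = [17/32, 39/64)
  'd': [3/8 + 5/8*3/8, 3/8 + 5/8*1/1) = [39/64, 1/1) <- contains code 103/128
  emit 'd', narrow to [39/64, 1/1)

Answer: symbol=d low=3/8 high=1/1
symbol=d low=39/64 high=1/1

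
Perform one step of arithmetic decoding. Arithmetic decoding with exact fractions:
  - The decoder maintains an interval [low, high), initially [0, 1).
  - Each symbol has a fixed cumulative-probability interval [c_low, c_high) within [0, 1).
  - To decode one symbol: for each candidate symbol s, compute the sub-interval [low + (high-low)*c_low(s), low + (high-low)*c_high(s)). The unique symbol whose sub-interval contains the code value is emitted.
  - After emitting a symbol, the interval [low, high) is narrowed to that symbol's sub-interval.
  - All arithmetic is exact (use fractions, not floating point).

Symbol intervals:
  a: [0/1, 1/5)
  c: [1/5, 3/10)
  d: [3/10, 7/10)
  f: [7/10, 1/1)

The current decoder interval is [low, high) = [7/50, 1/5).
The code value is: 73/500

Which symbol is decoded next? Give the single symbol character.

Answer: a

Derivation:
Interval width = high − low = 1/5 − 7/50 = 3/50
Scaled code = (code − low) / width = (73/500 − 7/50) / 3/50 = 1/10
  a: [0/1, 1/5) ← scaled code falls here ✓
  c: [1/5, 3/10) 
  d: [3/10, 7/10) 
  f: [7/10, 1/1) 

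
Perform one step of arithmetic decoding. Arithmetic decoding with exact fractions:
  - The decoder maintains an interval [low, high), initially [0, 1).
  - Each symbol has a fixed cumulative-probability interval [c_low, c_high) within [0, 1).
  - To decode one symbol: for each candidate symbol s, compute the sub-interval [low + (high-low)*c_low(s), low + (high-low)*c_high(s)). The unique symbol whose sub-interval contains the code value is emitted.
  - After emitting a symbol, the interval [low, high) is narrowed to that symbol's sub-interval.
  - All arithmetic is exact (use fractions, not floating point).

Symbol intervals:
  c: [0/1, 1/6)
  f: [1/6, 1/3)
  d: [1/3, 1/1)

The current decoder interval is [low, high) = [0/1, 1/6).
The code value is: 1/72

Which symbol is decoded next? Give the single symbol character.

Answer: c

Derivation:
Interval width = high − low = 1/6 − 0/1 = 1/6
Scaled code = (code − low) / width = (1/72 − 0/1) / 1/6 = 1/12
  c: [0/1, 1/6) ← scaled code falls here ✓
  f: [1/6, 1/3) 
  d: [1/3, 1/1) 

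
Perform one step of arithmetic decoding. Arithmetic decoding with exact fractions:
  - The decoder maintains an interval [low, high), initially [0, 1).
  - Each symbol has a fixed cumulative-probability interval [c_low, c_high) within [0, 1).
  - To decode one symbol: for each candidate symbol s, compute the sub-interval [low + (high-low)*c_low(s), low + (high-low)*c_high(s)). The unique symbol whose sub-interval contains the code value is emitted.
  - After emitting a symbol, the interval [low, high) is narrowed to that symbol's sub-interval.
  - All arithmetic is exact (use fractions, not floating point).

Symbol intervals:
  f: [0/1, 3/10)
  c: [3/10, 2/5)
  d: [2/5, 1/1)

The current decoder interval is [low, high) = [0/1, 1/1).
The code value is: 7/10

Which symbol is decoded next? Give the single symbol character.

Interval width = high − low = 1/1 − 0/1 = 1/1
Scaled code = (code − low) / width = (7/10 − 0/1) / 1/1 = 7/10
  f: [0/1, 3/10) 
  c: [3/10, 2/5) 
  d: [2/5, 1/1) ← scaled code falls here ✓

Answer: d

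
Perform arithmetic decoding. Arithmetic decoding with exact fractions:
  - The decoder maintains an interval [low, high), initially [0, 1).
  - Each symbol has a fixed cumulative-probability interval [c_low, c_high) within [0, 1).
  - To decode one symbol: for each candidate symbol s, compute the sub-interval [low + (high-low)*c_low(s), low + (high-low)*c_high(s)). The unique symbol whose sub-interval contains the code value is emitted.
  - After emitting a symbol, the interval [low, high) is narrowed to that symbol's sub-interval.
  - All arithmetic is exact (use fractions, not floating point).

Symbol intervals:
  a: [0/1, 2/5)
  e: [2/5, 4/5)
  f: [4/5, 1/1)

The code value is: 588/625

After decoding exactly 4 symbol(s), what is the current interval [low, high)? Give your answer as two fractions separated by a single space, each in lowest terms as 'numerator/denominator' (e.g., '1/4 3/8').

Step 1: interval [0/1, 1/1), width = 1/1 - 0/1 = 1/1
  'a': [0/1 + 1/1*0/1, 0/1 + 1/1*2/5) = [0/1, 2/5)
  'e': [0/1 + 1/1*2/5, 0/1 + 1/1*4/5) = [2/5, 4/5)
  'f': [0/1 + 1/1*4/5, 0/1 + 1/1*1/1) = [4/5, 1/1) <- contains code 588/625
  emit 'f', narrow to [4/5, 1/1)
Step 2: interval [4/5, 1/1), width = 1/1 - 4/5 = 1/5
  'a': [4/5 + 1/5*0/1, 4/5 + 1/5*2/5) = [4/5, 22/25)
  'e': [4/5 + 1/5*2/5, 4/5 + 1/5*4/5) = [22/25, 24/25) <- contains code 588/625
  'f': [4/5 + 1/5*4/5, 4/5 + 1/5*1/1) = [24/25, 1/1)
  emit 'e', narrow to [22/25, 24/25)
Step 3: interval [22/25, 24/25), width = 24/25 - 22/25 = 2/25
  'a': [22/25 + 2/25*0/1, 22/25 + 2/25*2/5) = [22/25, 114/125)
  'e': [22/25 + 2/25*2/5, 22/25 + 2/25*4/5) = [114/125, 118/125) <- contains code 588/625
  'f': [22/25 + 2/25*4/5, 22/25 + 2/25*1/1) = [118/125, 24/25)
  emit 'e', narrow to [114/125, 118/125)
Step 4: interval [114/125, 118/125), width = 118/125 - 114/125 = 4/125
  'a': [114/125 + 4/125*0/1, 114/125 + 4/125*2/5) = [114/125, 578/625)
  'e': [114/125 + 4/125*2/5, 114/125 + 4/125*4/5) = [578/625, 586/625)
  'f': [114/125 + 4/125*4/5, 114/125 + 4/125*1/1) = [586/625, 118/125) <- contains code 588/625
  emit 'f', narrow to [586/625, 118/125)

Answer: 586/625 118/125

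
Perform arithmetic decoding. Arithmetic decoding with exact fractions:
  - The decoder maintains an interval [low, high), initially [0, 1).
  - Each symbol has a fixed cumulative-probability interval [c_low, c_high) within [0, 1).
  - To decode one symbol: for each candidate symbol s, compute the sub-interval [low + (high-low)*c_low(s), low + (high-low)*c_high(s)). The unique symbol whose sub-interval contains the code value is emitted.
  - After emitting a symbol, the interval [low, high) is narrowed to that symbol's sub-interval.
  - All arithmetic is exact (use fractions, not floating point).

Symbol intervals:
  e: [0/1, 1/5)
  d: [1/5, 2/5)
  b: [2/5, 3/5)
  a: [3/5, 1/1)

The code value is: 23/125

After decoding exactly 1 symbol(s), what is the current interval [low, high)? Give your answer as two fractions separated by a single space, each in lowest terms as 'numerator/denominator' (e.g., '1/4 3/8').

Step 1: interval [0/1, 1/1), width = 1/1 - 0/1 = 1/1
  'e': [0/1 + 1/1*0/1, 0/1 + 1/1*1/5) = [0/1, 1/5) <- contains code 23/125
  'd': [0/1 + 1/1*1/5, 0/1 + 1/1*2/5) = [1/5, 2/5)
  'b': [0/1 + 1/1*2/5, 0/1 + 1/1*3/5) = [2/5, 3/5)
  'a': [0/1 + 1/1*3/5, 0/1 + 1/1*1/1) = [3/5, 1/1)
  emit 'e', narrow to [0/1, 1/5)

Answer: 0/1 1/5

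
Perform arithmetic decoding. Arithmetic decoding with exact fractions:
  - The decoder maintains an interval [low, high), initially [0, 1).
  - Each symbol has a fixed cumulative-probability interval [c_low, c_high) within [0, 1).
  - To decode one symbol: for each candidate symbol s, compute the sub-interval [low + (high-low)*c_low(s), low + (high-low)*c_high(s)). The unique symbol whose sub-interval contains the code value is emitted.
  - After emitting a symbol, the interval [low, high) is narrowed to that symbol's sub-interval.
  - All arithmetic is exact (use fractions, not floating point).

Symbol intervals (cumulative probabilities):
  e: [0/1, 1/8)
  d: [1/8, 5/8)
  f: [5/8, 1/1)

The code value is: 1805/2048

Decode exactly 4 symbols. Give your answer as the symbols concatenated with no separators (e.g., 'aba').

Step 1: interval [0/1, 1/1), width = 1/1 - 0/1 = 1/1
  'e': [0/1 + 1/1*0/1, 0/1 + 1/1*1/8) = [0/1, 1/8)
  'd': [0/1 + 1/1*1/8, 0/1 + 1/1*5/8) = [1/8, 5/8)
  'f': [0/1 + 1/1*5/8, 0/1 + 1/1*1/1) = [5/8, 1/1) <- contains code 1805/2048
  emit 'f', narrow to [5/8, 1/1)
Step 2: interval [5/8, 1/1), width = 1/1 - 5/8 = 3/8
  'e': [5/8 + 3/8*0/1, 5/8 + 3/8*1/8) = [5/8, 43/64)
  'd': [5/8 + 3/8*1/8, 5/8 + 3/8*5/8) = [43/64, 55/64)
  'f': [5/8 + 3/8*5/8, 5/8 + 3/8*1/1) = [55/64, 1/1) <- contains code 1805/2048
  emit 'f', narrow to [55/64, 1/1)
Step 3: interval [55/64, 1/1), width = 1/1 - 55/64 = 9/64
  'e': [55/64 + 9/64*0/1, 55/64 + 9/64*1/8) = [55/64, 449/512)
  'd': [55/64 + 9/64*1/8, 55/64 + 9/64*5/8) = [449/512, 485/512) <- contains code 1805/2048
  'f': [55/64 + 9/64*5/8, 55/64 + 9/64*1/1) = [485/512, 1/1)
  emit 'd', narrow to [449/512, 485/512)
Step 4: interval [449/512, 485/512), width = 485/512 - 449/512 = 9/128
  'e': [449/512 + 9/128*0/1, 449/512 + 9/128*1/8) = [449/512, 907/1024) <- contains code 1805/2048
  'd': [449/512 + 9/128*1/8, 449/512 + 9/128*5/8) = [907/1024, 943/1024)
  'f': [449/512 + 9/128*5/8, 449/512 + 9/128*1/1) = [943/1024, 485/512)
  emit 'e', narrow to [449/512, 907/1024)

Answer: ffde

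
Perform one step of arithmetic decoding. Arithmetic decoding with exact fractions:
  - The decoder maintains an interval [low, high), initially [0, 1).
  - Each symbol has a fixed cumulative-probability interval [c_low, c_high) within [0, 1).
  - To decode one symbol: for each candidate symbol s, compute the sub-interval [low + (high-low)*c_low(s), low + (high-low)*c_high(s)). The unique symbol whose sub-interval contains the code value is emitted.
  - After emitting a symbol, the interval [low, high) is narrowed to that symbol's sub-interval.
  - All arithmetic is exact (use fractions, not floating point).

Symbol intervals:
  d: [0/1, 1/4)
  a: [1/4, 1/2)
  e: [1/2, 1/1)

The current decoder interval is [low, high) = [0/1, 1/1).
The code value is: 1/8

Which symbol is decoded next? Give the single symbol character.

Answer: d

Derivation:
Interval width = high − low = 1/1 − 0/1 = 1/1
Scaled code = (code − low) / width = (1/8 − 0/1) / 1/1 = 1/8
  d: [0/1, 1/4) ← scaled code falls here ✓
  a: [1/4, 1/2) 
  e: [1/2, 1/1) 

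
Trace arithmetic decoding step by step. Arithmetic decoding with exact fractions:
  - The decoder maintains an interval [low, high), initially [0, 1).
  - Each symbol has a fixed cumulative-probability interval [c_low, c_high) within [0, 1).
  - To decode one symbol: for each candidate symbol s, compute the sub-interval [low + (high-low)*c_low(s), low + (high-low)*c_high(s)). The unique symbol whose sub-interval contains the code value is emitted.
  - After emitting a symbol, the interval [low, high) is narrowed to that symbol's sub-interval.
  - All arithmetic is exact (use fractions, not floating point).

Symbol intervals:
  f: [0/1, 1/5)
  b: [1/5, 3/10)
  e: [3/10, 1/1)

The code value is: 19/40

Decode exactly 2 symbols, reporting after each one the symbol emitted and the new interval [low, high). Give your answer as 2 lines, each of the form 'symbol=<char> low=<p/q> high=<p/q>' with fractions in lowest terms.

Step 1: interval [0/1, 1/1), width = 1/1 - 0/1 = 1/1
  'f': [0/1 + 1/1*0/1, 0/1 + 1/1*1/5) = [0/1, 1/5)
  'b': [0/1 + 1/1*1/5, 0/1 + 1/1*3/10) = [1/5, 3/10)
  'e': [0/1 + 1/1*3/10, 0/1 + 1/1*1/1) = [3/10, 1/1) <- contains code 19/40
  emit 'e', narrow to [3/10, 1/1)
Step 2: interval [3/10, 1/1), width = 1/1 - 3/10 = 7/10
  'f': [3/10 + 7/10*0/1, 3/10 + 7/10*1/5) = [3/10, 11/25)
  'b': [3/10 + 7/10*1/5, 3/10 + 7/10*3/10) = [11/25, 51/100) <- contains code 19/40
  'e': [3/10 + 7/10*3/10, 3/10 + 7/10*1/1) = [51/100, 1/1)
  emit 'b', narrow to [11/25, 51/100)

Answer: symbol=e low=3/10 high=1/1
symbol=b low=11/25 high=51/100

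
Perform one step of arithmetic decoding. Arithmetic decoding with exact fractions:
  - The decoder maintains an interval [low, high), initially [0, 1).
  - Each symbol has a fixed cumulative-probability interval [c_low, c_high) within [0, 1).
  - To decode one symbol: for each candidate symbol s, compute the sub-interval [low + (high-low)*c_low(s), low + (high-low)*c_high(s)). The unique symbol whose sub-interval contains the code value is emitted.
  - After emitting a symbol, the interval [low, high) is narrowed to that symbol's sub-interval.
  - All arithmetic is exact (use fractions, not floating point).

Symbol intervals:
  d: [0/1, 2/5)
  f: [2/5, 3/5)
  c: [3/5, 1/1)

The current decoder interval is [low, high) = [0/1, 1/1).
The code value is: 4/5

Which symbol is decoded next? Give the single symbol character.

Interval width = high − low = 1/1 − 0/1 = 1/1
Scaled code = (code − low) / width = (4/5 − 0/1) / 1/1 = 4/5
  d: [0/1, 2/5) 
  f: [2/5, 3/5) 
  c: [3/5, 1/1) ← scaled code falls here ✓

Answer: c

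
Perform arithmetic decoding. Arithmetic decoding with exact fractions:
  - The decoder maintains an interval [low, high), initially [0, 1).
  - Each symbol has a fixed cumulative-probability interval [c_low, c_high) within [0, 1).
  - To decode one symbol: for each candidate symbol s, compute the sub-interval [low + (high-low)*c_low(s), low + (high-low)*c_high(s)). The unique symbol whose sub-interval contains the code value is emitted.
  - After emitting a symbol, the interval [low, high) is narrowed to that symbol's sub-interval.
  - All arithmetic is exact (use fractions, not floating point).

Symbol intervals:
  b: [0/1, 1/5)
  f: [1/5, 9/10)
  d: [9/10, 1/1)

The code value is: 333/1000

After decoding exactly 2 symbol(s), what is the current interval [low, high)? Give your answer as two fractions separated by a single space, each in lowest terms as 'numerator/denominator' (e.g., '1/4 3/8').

Answer: 1/5 17/50

Derivation:
Step 1: interval [0/1, 1/1), width = 1/1 - 0/1 = 1/1
  'b': [0/1 + 1/1*0/1, 0/1 + 1/1*1/5) = [0/1, 1/5)
  'f': [0/1 + 1/1*1/5, 0/1 + 1/1*9/10) = [1/5, 9/10) <- contains code 333/1000
  'd': [0/1 + 1/1*9/10, 0/1 + 1/1*1/1) = [9/10, 1/1)
  emit 'f', narrow to [1/5, 9/10)
Step 2: interval [1/5, 9/10), width = 9/10 - 1/5 = 7/10
  'b': [1/5 + 7/10*0/1, 1/5 + 7/10*1/5) = [1/5, 17/50) <- contains code 333/1000
  'f': [1/5 + 7/10*1/5, 1/5 + 7/10*9/10) = [17/50, 83/100)
  'd': [1/5 + 7/10*9/10, 1/5 + 7/10*1/1) = [83/100, 9/10)
  emit 'b', narrow to [1/5, 17/50)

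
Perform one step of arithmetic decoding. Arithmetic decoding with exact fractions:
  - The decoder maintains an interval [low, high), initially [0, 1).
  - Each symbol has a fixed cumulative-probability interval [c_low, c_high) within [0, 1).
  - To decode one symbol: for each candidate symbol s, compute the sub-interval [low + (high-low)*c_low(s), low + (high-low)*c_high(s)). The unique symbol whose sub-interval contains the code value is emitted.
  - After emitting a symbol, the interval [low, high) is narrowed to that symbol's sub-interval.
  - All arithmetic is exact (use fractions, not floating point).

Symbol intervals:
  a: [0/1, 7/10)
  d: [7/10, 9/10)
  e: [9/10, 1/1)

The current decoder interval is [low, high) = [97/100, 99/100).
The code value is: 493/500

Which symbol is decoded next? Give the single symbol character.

Interval width = high − low = 99/100 − 97/100 = 1/50
Scaled code = (code − low) / width = (493/500 − 97/100) / 1/50 = 4/5
  a: [0/1, 7/10) 
  d: [7/10, 9/10) ← scaled code falls here ✓
  e: [9/10, 1/1) 

Answer: d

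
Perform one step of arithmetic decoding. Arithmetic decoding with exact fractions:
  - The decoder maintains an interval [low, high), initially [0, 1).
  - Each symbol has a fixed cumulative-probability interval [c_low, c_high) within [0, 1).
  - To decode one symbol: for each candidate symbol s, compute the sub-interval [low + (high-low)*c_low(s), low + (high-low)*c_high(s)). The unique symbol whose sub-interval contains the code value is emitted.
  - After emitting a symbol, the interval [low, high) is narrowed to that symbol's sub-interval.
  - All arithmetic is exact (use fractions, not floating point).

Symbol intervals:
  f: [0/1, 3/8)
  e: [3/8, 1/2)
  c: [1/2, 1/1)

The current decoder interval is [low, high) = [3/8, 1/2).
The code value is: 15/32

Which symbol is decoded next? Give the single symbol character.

Answer: c

Derivation:
Interval width = high − low = 1/2 − 3/8 = 1/8
Scaled code = (code − low) / width = (15/32 − 3/8) / 1/8 = 3/4
  f: [0/1, 3/8) 
  e: [3/8, 1/2) 
  c: [1/2, 1/1) ← scaled code falls here ✓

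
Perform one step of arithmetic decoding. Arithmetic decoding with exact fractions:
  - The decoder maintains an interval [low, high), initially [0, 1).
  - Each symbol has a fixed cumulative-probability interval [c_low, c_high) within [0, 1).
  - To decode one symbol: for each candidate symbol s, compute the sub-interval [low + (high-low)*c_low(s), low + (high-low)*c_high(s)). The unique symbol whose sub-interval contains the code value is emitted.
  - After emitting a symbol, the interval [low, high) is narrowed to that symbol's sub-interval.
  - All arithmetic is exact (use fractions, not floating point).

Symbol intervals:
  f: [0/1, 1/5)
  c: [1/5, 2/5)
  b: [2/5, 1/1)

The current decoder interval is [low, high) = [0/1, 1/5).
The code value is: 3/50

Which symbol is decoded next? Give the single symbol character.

Interval width = high − low = 1/5 − 0/1 = 1/5
Scaled code = (code − low) / width = (3/50 − 0/1) / 1/5 = 3/10
  f: [0/1, 1/5) 
  c: [1/5, 2/5) ← scaled code falls here ✓
  b: [2/5, 1/1) 

Answer: c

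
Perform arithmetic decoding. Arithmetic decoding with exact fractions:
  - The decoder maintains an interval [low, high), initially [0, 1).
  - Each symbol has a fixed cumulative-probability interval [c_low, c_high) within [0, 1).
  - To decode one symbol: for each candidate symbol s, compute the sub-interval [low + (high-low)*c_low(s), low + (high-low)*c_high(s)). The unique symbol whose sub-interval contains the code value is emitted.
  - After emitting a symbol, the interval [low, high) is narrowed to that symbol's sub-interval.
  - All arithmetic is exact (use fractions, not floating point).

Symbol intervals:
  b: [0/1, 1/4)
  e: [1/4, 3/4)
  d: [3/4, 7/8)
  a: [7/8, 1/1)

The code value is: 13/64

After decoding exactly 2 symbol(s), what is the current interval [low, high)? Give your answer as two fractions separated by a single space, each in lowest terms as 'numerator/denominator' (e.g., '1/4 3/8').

Answer: 3/16 7/32

Derivation:
Step 1: interval [0/1, 1/1), width = 1/1 - 0/1 = 1/1
  'b': [0/1 + 1/1*0/1, 0/1 + 1/1*1/4) = [0/1, 1/4) <- contains code 13/64
  'e': [0/1 + 1/1*1/4, 0/1 + 1/1*3/4) = [1/4, 3/4)
  'd': [0/1 + 1/1*3/4, 0/1 + 1/1*7/8) = [3/4, 7/8)
  'a': [0/1 + 1/1*7/8, 0/1 + 1/1*1/1) = [7/8, 1/1)
  emit 'b', narrow to [0/1, 1/4)
Step 2: interval [0/1, 1/4), width = 1/4 - 0/1 = 1/4
  'b': [0/1 + 1/4*0/1, 0/1 + 1/4*1/4) = [0/1, 1/16)
  'e': [0/1 + 1/4*1/4, 0/1 + 1/4*3/4) = [1/16, 3/16)
  'd': [0/1 + 1/4*3/4, 0/1 + 1/4*7/8) = [3/16, 7/32) <- contains code 13/64
  'a': [0/1 + 1/4*7/8, 0/1 + 1/4*1/1) = [7/32, 1/4)
  emit 'd', narrow to [3/16, 7/32)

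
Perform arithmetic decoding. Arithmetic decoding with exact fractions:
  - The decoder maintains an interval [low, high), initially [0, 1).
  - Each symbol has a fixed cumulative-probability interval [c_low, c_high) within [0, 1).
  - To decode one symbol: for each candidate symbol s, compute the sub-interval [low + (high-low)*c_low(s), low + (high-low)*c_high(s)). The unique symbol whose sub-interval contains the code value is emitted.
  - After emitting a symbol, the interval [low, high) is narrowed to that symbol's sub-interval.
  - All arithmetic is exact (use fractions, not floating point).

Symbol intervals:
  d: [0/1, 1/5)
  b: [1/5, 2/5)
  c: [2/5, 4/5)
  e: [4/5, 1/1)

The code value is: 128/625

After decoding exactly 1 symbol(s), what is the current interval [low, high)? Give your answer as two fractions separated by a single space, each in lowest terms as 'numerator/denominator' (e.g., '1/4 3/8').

Step 1: interval [0/1, 1/1), width = 1/1 - 0/1 = 1/1
  'd': [0/1 + 1/1*0/1, 0/1 + 1/1*1/5) = [0/1, 1/5)
  'b': [0/1 + 1/1*1/5, 0/1 + 1/1*2/5) = [1/5, 2/5) <- contains code 128/625
  'c': [0/1 + 1/1*2/5, 0/1 + 1/1*4/5) = [2/5, 4/5)
  'e': [0/1 + 1/1*4/5, 0/1 + 1/1*1/1) = [4/5, 1/1)
  emit 'b', narrow to [1/5, 2/5)

Answer: 1/5 2/5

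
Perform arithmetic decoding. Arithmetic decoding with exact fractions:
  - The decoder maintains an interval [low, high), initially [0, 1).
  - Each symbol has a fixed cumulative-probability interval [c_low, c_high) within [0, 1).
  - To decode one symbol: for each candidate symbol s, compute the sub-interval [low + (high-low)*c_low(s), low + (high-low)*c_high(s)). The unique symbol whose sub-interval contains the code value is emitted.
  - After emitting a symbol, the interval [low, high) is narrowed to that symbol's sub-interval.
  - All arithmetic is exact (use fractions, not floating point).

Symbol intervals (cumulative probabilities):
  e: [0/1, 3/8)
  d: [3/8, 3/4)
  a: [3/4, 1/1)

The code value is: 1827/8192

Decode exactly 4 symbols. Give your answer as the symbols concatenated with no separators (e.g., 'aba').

Step 1: interval [0/1, 1/1), width = 1/1 - 0/1 = 1/1
  'e': [0/1 + 1/1*0/1, 0/1 + 1/1*3/8) = [0/1, 3/8) <- contains code 1827/8192
  'd': [0/1 + 1/1*3/8, 0/1 + 1/1*3/4) = [3/8, 3/4)
  'a': [0/1 + 1/1*3/4, 0/1 + 1/1*1/1) = [3/4, 1/1)
  emit 'e', narrow to [0/1, 3/8)
Step 2: interval [0/1, 3/8), width = 3/8 - 0/1 = 3/8
  'e': [0/1 + 3/8*0/1, 0/1 + 3/8*3/8) = [0/1, 9/64)
  'd': [0/1 + 3/8*3/8, 0/1 + 3/8*3/4) = [9/64, 9/32) <- contains code 1827/8192
  'a': [0/1 + 3/8*3/4, 0/1 + 3/8*1/1) = [9/32, 3/8)
  emit 'd', narrow to [9/64, 9/32)
Step 3: interval [9/64, 9/32), width = 9/32 - 9/64 = 9/64
  'e': [9/64 + 9/64*0/1, 9/64 + 9/64*3/8) = [9/64, 99/512)
  'd': [9/64 + 9/64*3/8, 9/64 + 9/64*3/4) = [99/512, 63/256) <- contains code 1827/8192
  'a': [9/64 + 9/64*3/4, 9/64 + 9/64*1/1) = [63/256, 9/32)
  emit 'd', narrow to [99/512, 63/256)
Step 4: interval [99/512, 63/256), width = 63/256 - 99/512 = 27/512
  'e': [99/512 + 27/512*0/1, 99/512 + 27/512*3/8) = [99/512, 873/4096)
  'd': [99/512 + 27/512*3/8, 99/512 + 27/512*3/4) = [873/4096, 477/2048) <- contains code 1827/8192
  'a': [99/512 + 27/512*3/4, 99/512 + 27/512*1/1) = [477/2048, 63/256)
  emit 'd', narrow to [873/4096, 477/2048)

Answer: eddd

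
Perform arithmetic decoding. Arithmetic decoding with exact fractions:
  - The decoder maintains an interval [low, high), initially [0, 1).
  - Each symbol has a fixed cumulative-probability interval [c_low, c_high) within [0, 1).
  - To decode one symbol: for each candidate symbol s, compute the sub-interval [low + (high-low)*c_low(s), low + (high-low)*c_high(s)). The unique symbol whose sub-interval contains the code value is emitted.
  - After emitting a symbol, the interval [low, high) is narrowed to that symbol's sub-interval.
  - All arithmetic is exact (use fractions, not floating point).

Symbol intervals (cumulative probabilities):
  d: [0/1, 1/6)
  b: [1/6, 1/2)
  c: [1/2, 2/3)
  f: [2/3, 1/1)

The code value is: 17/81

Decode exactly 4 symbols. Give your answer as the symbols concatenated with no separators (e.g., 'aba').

Step 1: interval [0/1, 1/1), width = 1/1 - 0/1 = 1/1
  'd': [0/1 + 1/1*0/1, 0/1 + 1/1*1/6) = [0/1, 1/6)
  'b': [0/1 + 1/1*1/6, 0/1 + 1/1*1/2) = [1/6, 1/2) <- contains code 17/81
  'c': [0/1 + 1/1*1/2, 0/1 + 1/1*2/3) = [1/2, 2/3)
  'f': [0/1 + 1/1*2/3, 0/1 + 1/1*1/1) = [2/3, 1/1)
  emit 'b', narrow to [1/6, 1/2)
Step 2: interval [1/6, 1/2), width = 1/2 - 1/6 = 1/3
  'd': [1/6 + 1/3*0/1, 1/6 + 1/3*1/6) = [1/6, 2/9) <- contains code 17/81
  'b': [1/6 + 1/3*1/6, 1/6 + 1/3*1/2) = [2/9, 1/3)
  'c': [1/6 + 1/3*1/2, 1/6 + 1/3*2/3) = [1/3, 7/18)
  'f': [1/6 + 1/3*2/3, 1/6 + 1/3*1/1) = [7/18, 1/2)
  emit 'd', narrow to [1/6, 2/9)
Step 3: interval [1/6, 2/9), width = 2/9 - 1/6 = 1/18
  'd': [1/6 + 1/18*0/1, 1/6 + 1/18*1/6) = [1/6, 19/108)
  'b': [1/6 + 1/18*1/6, 1/6 + 1/18*1/2) = [19/108, 7/36)
  'c': [1/6 + 1/18*1/2, 1/6 + 1/18*2/3) = [7/36, 11/54)
  'f': [1/6 + 1/18*2/3, 1/6 + 1/18*1/1) = [11/54, 2/9) <- contains code 17/81
  emit 'f', narrow to [11/54, 2/9)
Step 4: interval [11/54, 2/9), width = 2/9 - 11/54 = 1/54
  'd': [11/54 + 1/54*0/1, 11/54 + 1/54*1/6) = [11/54, 67/324)
  'b': [11/54 + 1/54*1/6, 11/54 + 1/54*1/2) = [67/324, 23/108) <- contains code 17/81
  'c': [11/54 + 1/54*1/2, 11/54 + 1/54*2/3) = [23/108, 35/162)
  'f': [11/54 + 1/54*2/3, 11/54 + 1/54*1/1) = [35/162, 2/9)
  emit 'b', narrow to [67/324, 23/108)

Answer: bdfb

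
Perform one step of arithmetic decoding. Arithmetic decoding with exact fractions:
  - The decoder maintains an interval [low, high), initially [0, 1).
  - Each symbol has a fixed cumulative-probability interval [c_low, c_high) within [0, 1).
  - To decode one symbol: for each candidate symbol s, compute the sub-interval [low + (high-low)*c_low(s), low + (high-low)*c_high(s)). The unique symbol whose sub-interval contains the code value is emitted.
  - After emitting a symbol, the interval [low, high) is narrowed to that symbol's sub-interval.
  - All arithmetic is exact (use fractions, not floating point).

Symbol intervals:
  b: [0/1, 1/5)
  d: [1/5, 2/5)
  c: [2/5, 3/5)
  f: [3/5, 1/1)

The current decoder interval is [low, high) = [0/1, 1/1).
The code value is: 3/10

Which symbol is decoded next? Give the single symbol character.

Answer: d

Derivation:
Interval width = high − low = 1/1 − 0/1 = 1/1
Scaled code = (code − low) / width = (3/10 − 0/1) / 1/1 = 3/10
  b: [0/1, 1/5) 
  d: [1/5, 2/5) ← scaled code falls here ✓
  c: [2/5, 3/5) 
  f: [3/5, 1/1) 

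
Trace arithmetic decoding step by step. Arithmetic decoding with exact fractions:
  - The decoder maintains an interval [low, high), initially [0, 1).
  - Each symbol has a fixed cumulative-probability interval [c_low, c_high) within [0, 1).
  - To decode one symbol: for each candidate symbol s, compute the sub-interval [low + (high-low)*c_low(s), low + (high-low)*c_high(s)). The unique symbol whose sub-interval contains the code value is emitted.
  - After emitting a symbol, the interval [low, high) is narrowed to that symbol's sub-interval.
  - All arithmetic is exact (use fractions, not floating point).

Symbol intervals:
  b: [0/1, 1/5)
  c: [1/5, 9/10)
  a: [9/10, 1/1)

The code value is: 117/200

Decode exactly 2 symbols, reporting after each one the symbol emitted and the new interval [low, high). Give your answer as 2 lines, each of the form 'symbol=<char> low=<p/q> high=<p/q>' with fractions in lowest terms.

Answer: symbol=c low=1/5 high=9/10
symbol=c low=17/50 high=83/100

Derivation:
Step 1: interval [0/1, 1/1), width = 1/1 - 0/1 = 1/1
  'b': [0/1 + 1/1*0/1, 0/1 + 1/1*1/5) = [0/1, 1/5)
  'c': [0/1 + 1/1*1/5, 0/1 + 1/1*9/10) = [1/5, 9/10) <- contains code 117/200
  'a': [0/1 + 1/1*9/10, 0/1 + 1/1*1/1) = [9/10, 1/1)
  emit 'c', narrow to [1/5, 9/10)
Step 2: interval [1/5, 9/10), width = 9/10 - 1/5 = 7/10
  'b': [1/5 + 7/10*0/1, 1/5 + 7/10*1/5) = [1/5, 17/50)
  'c': [1/5 + 7/10*1/5, 1/5 + 7/10*9/10) = [17/50, 83/100) <- contains code 117/200
  'a': [1/5 + 7/10*9/10, 1/5 + 7/10*1/1) = [83/100, 9/10)
  emit 'c', narrow to [17/50, 83/100)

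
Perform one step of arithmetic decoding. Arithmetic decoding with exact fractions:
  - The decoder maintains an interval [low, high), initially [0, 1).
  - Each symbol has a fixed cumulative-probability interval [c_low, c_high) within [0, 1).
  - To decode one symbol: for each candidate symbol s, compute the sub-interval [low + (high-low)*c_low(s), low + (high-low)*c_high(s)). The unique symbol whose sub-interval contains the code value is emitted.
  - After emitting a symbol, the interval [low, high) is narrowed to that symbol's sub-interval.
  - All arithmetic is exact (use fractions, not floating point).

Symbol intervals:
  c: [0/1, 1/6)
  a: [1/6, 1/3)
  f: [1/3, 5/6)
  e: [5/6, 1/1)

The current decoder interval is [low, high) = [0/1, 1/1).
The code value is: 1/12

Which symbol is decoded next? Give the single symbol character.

Interval width = high − low = 1/1 − 0/1 = 1/1
Scaled code = (code − low) / width = (1/12 − 0/1) / 1/1 = 1/12
  c: [0/1, 1/6) ← scaled code falls here ✓
  a: [1/6, 1/3) 
  f: [1/3, 5/6) 
  e: [5/6, 1/1) 

Answer: c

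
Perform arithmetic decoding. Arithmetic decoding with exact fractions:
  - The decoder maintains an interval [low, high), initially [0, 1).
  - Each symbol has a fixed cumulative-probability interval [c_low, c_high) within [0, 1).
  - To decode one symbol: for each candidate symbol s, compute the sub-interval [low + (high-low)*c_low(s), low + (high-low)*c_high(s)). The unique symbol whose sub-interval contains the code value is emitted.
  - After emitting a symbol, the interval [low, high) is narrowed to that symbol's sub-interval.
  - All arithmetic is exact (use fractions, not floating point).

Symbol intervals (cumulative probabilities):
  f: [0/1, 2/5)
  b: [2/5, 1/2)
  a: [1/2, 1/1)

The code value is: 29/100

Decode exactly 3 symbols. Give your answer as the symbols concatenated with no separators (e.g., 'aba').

Answer: fab

Derivation:
Step 1: interval [0/1, 1/1), width = 1/1 - 0/1 = 1/1
  'f': [0/1 + 1/1*0/1, 0/1 + 1/1*2/5) = [0/1, 2/5) <- contains code 29/100
  'b': [0/1 + 1/1*2/5, 0/1 + 1/1*1/2) = [2/5, 1/2)
  'a': [0/1 + 1/1*1/2, 0/1 + 1/1*1/1) = [1/2, 1/1)
  emit 'f', narrow to [0/1, 2/5)
Step 2: interval [0/1, 2/5), width = 2/5 - 0/1 = 2/5
  'f': [0/1 + 2/5*0/1, 0/1 + 2/5*2/5) = [0/1, 4/25)
  'b': [0/1 + 2/5*2/5, 0/1 + 2/5*1/2) = [4/25, 1/5)
  'a': [0/1 + 2/5*1/2, 0/1 + 2/5*1/1) = [1/5, 2/5) <- contains code 29/100
  emit 'a', narrow to [1/5, 2/5)
Step 3: interval [1/5, 2/5), width = 2/5 - 1/5 = 1/5
  'f': [1/5 + 1/5*0/1, 1/5 + 1/5*2/5) = [1/5, 7/25)
  'b': [1/5 + 1/5*2/5, 1/5 + 1/5*1/2) = [7/25, 3/10) <- contains code 29/100
  'a': [1/5 + 1/5*1/2, 1/5 + 1/5*1/1) = [3/10, 2/5)
  emit 'b', narrow to [7/25, 3/10)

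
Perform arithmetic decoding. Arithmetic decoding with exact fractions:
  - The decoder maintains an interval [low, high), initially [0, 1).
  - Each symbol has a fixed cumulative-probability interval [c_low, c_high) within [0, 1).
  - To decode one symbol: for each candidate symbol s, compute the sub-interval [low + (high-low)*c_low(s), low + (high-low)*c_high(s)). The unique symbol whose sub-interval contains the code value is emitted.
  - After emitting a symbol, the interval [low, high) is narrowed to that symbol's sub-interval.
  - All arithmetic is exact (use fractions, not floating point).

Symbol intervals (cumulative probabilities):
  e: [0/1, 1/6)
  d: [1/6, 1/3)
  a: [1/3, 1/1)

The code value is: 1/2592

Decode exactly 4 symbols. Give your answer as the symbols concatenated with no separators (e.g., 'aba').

Answer: eeee

Derivation:
Step 1: interval [0/1, 1/1), width = 1/1 - 0/1 = 1/1
  'e': [0/1 + 1/1*0/1, 0/1 + 1/1*1/6) = [0/1, 1/6) <- contains code 1/2592
  'd': [0/1 + 1/1*1/6, 0/1 + 1/1*1/3) = [1/6, 1/3)
  'a': [0/1 + 1/1*1/3, 0/1 + 1/1*1/1) = [1/3, 1/1)
  emit 'e', narrow to [0/1, 1/6)
Step 2: interval [0/1, 1/6), width = 1/6 - 0/1 = 1/6
  'e': [0/1 + 1/6*0/1, 0/1 + 1/6*1/6) = [0/1, 1/36) <- contains code 1/2592
  'd': [0/1 + 1/6*1/6, 0/1 + 1/6*1/3) = [1/36, 1/18)
  'a': [0/1 + 1/6*1/3, 0/1 + 1/6*1/1) = [1/18, 1/6)
  emit 'e', narrow to [0/1, 1/36)
Step 3: interval [0/1, 1/36), width = 1/36 - 0/1 = 1/36
  'e': [0/1 + 1/36*0/1, 0/1 + 1/36*1/6) = [0/1, 1/216) <- contains code 1/2592
  'd': [0/1 + 1/36*1/6, 0/1 + 1/36*1/3) = [1/216, 1/108)
  'a': [0/1 + 1/36*1/3, 0/1 + 1/36*1/1) = [1/108, 1/36)
  emit 'e', narrow to [0/1, 1/216)
Step 4: interval [0/1, 1/216), width = 1/216 - 0/1 = 1/216
  'e': [0/1 + 1/216*0/1, 0/1 + 1/216*1/6) = [0/1, 1/1296) <- contains code 1/2592
  'd': [0/1 + 1/216*1/6, 0/1 + 1/216*1/3) = [1/1296, 1/648)
  'a': [0/1 + 1/216*1/3, 0/1 + 1/216*1/1) = [1/648, 1/216)
  emit 'e', narrow to [0/1, 1/1296)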